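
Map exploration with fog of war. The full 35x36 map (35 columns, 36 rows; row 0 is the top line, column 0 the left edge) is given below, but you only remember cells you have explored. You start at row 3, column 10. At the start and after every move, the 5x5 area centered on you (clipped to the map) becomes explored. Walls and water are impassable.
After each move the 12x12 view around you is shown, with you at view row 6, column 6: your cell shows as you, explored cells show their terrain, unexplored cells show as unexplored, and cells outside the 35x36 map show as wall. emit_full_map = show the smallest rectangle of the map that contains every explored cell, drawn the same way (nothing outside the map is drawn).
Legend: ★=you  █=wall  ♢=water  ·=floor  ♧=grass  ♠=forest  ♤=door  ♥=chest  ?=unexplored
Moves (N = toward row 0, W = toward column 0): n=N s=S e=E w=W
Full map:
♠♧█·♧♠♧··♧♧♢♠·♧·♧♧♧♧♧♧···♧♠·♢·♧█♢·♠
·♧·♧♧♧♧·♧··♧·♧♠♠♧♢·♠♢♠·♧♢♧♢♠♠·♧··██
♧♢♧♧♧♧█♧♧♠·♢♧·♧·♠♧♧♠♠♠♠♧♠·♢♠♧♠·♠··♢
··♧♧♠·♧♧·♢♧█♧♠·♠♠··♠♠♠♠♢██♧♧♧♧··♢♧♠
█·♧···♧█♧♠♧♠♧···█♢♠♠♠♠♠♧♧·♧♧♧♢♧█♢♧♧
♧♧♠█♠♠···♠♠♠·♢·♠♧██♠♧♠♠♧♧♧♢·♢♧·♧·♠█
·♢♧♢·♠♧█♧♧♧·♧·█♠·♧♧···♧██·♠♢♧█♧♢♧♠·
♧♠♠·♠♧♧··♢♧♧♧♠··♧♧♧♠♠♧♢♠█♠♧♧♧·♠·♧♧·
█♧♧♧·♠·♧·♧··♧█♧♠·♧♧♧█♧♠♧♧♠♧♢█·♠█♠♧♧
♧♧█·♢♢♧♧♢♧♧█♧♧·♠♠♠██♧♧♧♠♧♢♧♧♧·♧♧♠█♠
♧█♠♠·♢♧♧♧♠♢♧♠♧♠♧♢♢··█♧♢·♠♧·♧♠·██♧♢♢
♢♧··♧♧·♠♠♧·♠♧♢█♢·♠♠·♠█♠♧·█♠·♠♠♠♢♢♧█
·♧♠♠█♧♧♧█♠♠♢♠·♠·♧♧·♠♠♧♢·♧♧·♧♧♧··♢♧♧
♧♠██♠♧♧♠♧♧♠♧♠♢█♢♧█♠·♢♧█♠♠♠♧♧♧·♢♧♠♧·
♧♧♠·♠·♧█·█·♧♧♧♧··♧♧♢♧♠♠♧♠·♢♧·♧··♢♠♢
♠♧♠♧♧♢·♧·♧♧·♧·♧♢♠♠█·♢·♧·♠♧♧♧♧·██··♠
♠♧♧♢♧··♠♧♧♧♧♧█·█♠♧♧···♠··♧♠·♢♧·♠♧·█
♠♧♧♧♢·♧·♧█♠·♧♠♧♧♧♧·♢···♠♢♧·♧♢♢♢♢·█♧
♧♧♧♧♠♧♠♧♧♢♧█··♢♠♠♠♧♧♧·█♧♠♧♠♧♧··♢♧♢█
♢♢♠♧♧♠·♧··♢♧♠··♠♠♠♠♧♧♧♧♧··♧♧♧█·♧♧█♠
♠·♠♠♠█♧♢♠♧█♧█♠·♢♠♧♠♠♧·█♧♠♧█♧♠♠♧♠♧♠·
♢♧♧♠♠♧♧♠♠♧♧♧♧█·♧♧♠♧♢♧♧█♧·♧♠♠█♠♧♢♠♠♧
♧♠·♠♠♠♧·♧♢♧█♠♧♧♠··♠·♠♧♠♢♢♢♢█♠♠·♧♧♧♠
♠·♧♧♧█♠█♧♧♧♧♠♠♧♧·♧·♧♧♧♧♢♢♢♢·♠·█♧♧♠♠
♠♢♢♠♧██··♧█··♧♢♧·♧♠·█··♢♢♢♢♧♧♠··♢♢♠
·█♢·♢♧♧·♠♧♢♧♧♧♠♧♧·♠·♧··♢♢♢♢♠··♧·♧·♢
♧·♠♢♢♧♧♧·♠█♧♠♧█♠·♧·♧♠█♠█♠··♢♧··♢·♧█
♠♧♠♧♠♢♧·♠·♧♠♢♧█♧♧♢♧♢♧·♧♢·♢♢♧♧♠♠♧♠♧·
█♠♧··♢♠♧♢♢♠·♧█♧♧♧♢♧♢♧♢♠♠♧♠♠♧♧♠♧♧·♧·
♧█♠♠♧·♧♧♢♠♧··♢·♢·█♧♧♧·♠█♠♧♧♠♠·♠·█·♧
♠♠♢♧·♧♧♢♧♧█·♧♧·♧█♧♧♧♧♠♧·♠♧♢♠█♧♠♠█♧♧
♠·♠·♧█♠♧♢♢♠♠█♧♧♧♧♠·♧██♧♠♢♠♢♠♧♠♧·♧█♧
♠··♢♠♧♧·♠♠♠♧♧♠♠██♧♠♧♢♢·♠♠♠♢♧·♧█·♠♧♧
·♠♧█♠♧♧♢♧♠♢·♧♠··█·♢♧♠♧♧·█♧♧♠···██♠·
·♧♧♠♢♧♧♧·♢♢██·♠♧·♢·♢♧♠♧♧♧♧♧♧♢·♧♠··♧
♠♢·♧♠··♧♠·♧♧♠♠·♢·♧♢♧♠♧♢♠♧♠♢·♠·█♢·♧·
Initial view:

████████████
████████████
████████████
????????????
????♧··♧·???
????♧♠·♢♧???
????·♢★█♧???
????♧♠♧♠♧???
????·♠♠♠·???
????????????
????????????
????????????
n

████████████
████████████
████████████
████████████
????·♧♧♢♠???
????♧··♧·???
????♧♠★♢♧???
????·♢♧█♧???
????♧♠♧♠♧???
????·♠♠♠·???
????????????
????????????

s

████████████
████████████
████████████
????·♧♧♢♠???
????♧··♧·???
????♧♠·♢♧???
????·♢★█♧???
????♧♠♧♠♧???
????·♠♠♠·???
????????????
????????????
????????????

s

████████████
████████████
????·♧♧♢♠???
????♧··♧·???
????♧♠·♢♧???
????·♢♧█♧???
????♧♠★♠♧???
????·♠♠♠·???
????♧♧♧·♧???
????????????
????????????
????????????

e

████████████
████████████
???·♧♧♢♠????
???♧··♧·????
???♧♠·♢♧·???
???·♢♧█♧♠???
???♧♠♧★♧·???
???·♠♠♠·♢???
???♧♧♧·♧·???
????????????
????????????
????????????

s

████████████
???·♧♧♢♠????
???♧··♧·????
???♧♠·♢♧·???
???·♢♧█♧♠???
???♧♠♧♠♧·???
???·♠♠★·♢???
???♧♧♧·♧·???
????♢♧♧♧♠???
????????????
????????????
????????????

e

████████████
??·♧♧♢♠?????
??♧··♧·?????
??♧♠·♢♧·????
??·♢♧█♧♠·???
??♧♠♧♠♧··???
??·♠♠♠★♢·???
??♧♧♧·♧·█???
???♢♧♧♧♠·???
????????????
????????????
????????????

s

??·♧♧♢♠?????
??♧··♧·?????
??♧♠·♢♧·????
??·♢♧█♧♠·???
??♧♠♧♠♧··???
??·♠♠♠·♢·???
??♧♧♧·★·█???
???♢♧♧♧♠·???
????··♧█♧???
????????????
????????????
????????????

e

?·♧♧♢♠??????
?♧··♧·??????
?♧♠·♢♧·?????
?·♢♧█♧♠·????
?♧♠♧♠♧···???
?·♠♠♠·♢·♠???
?♧♧♧·♧★█♠???
??♢♧♧♧♠··???
???··♧█♧♠???
????????????
????????????
????????????

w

??·♧♧♢♠?????
??♧··♧·?????
??♧♠·♢♧·????
??·♢♧█♧♠·???
??♧♠♧♠♧···??
??·♠♠♠·♢·♠??
??♧♧♧·★·█♠??
???♢♧♧♧♠··??
????··♧█♧♠??
????????????
????????????
????????????

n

████████████
??·♧♧♢♠?????
??♧··♧·?????
??♧♠·♢♧·????
??·♢♧█♧♠·???
??♧♠♧♠♧···??
??·♠♠♠★♢·♠??
??♧♧♧·♧·█♠??
???♢♧♧♧♠··??
????··♧█♧♠??
????????????
????????????

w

████████████
???·♧♧♢♠????
???♧··♧·????
???♧♠·♢♧·???
???·♢♧█♧♠·??
???♧♠♧♠♧···?
???·♠♠★·♢·♠?
???♧♧♧·♧·█♠?
????♢♧♧♧♠··?
?????··♧█♧♠?
????????????
????????????

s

???·♧♧♢♠????
???♧··♧·????
???♧♠·♢♧·???
???·♢♧█♧♠·??
???♧♠♧♠♧···?
???·♠♠♠·♢·♠?
???♧♧♧★♧·█♠?
????♢♧♧♧♠··?
????♧··♧█♧♠?
????????????
????????????
????????????

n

████████████
???·♧♧♢♠????
???♧··♧·????
???♧♠·♢♧·???
???·♢♧█♧♠·??
???♧♠♧♠♧···?
???·♠♠★·♢·♠?
???♧♧♧·♧·█♠?
????♢♧♧♧♠··?
????♧··♧█♧♠?
????????????
????????????

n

████████████
████████████
???·♧♧♢♠????
???♧··♧·????
???♧♠·♢♧·???
???·♢♧█♧♠·??
???♧♠♧★♧···?
???·♠♠♠·♢·♠?
???♧♧♧·♧·█♠?
????♢♧♧♧♠··?
????♧··♧█♧♠?
????????????

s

████████████
???·♧♧♢♠????
???♧··♧·????
???♧♠·♢♧·???
???·♢♧█♧♠·??
???♧♠♧♠♧···?
???·♠♠★·♢·♠?
???♧♧♧·♧·█♠?
????♢♧♧♧♠··?
????♧··♧█♧♠?
????????????
????????????

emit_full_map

·♧♧♢♠???
♧··♧·???
♧♠·♢♧·??
·♢♧█♧♠·?
♧♠♧♠♧···
·♠♠★·♢·♠
♧♧♧·♧·█♠
?♢♧♧♧♠··
?♧··♧█♧♠

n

████████████
████████████
???·♧♧♢♠????
???♧··♧·????
???♧♠·♢♧·???
???·♢♧█♧♠·??
???♧♠♧★♧···?
???·♠♠♠·♢·♠?
???♧♧♧·♧·█♠?
????♢♧♧♧♠··?
????♧··♧█♧♠?
????????????

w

████████████
████████████
????·♧♧♢♠???
????♧··♧·???
????♧♠·♢♧·??
????·♢♧█♧♠·?
????♧♠★♠♧···
????·♠♠♠·♢·♠
????♧♧♧·♧·█♠
?????♢♧♧♧♠··
?????♧··♧█♧♠
????????????

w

████████████
████████████
?????·♧♧♢♠??
?????♧··♧·??
????♧♧♠·♢♧·?
????♧·♢♧█♧♠·
????█♧★♧♠♧··
????··♠♠♠·♢·
????█♧♧♧·♧·█
??????♢♧♧♧♠·
??????♧··♧█♧
????????????

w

████████████
████████████
??????·♧♧♢♠?
??????♧··♧·?
????█♧♧♠·♢♧·
????♧♧·♢♧█♧♠
????♧█★♠♧♠♧·
????···♠♠♠·♢
????♧█♧♧♧·♧·
???????♢♧♧♧♠
???????♧··♧█
????????????

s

████████████
??????·♧♧♢♠?
??????♧··♧·?
????█♧♧♠·♢♧·
????♧♧·♢♧█♧♠
????♧█♧♠♧♠♧·
????··★♠♠♠·♢
????♧█♧♧♧·♧·
????♧··♢♧♧♧♠
???????♧··♧█
????????????
????????????

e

████████████
?????·♧♧♢♠??
?????♧··♧·??
???█♧♧♠·♢♧·?
???♧♧·♢♧█♧♠·
???♧█♧♠♧♠♧··
???···★♠♠·♢·
???♧█♧♧♧·♧·█
???♧··♢♧♧♧♠·
??????♧··♧█♧
????????????
????????????

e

████████████
????·♧♧♢♠???
????♧··♧·???
??█♧♧♠·♢♧·??
??♧♧·♢♧█♧♠·?
??♧█♧♠♧♠♧···
??···♠★♠·♢·♠
??♧█♧♧♧·♧·█♠
??♧··♢♧♧♧♠··
?????♧··♧█♧♠
????????????
????????????

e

████████████
???·♧♧♢♠????
???♧··♧·????
?█♧♧♠·♢♧·???
?♧♧·♢♧█♧♠·??
?♧█♧♠♧♠♧···?
?···♠♠★·♢·♠?
?♧█♧♧♧·♧·█♠?
?♧··♢♧♧♧♠··?
????♧··♧█♧♠?
????????????
????????????

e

████████████
??·♧♧♢♠?????
??♧··♧·?????
█♧♧♠·♢♧·????
♧♧·♢♧█♧♠·???
♧█♧♠♧♠♧···??
···♠♠♠★♢·♠??
♧█♧♧♧·♧·█♠??
♧··♢♧♧♧♠··??
???♧··♧█♧♠??
????????????
????????????

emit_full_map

??·♧♧♢♠???
??♧··♧·???
█♧♧♠·♢♧·??
♧♧·♢♧█♧♠·?
♧█♧♠♧♠♧···
···♠♠♠★♢·♠
♧█♧♧♧·♧·█♠
♧··♢♧♧♧♠··
???♧··♧█♧♠


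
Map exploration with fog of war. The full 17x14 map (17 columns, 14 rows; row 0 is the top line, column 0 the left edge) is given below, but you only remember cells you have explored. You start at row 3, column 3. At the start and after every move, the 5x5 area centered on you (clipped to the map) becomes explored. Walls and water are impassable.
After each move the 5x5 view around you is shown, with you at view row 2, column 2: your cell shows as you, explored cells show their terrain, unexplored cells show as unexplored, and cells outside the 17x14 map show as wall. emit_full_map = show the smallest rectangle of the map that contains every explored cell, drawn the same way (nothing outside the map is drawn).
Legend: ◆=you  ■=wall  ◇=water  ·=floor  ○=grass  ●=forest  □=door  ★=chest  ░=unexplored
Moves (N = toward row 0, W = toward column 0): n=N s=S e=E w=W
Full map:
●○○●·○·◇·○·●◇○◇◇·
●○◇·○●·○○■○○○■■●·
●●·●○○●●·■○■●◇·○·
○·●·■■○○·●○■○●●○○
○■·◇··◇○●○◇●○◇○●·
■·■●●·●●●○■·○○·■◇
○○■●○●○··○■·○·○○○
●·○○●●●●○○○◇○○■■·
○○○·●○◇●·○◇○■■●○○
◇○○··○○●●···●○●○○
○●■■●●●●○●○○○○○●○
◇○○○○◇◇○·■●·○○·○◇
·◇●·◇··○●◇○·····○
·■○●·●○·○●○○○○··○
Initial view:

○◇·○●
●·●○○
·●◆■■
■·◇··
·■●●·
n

○○●·○
○◇·○●
●·◆○○
·●·■■
■·◇··

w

●○○●·
●○◇·○
●●◆●○
○·●·■
○■·◇·

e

○○●·○
○◇·○●
●·◆○○
·●·■■
■·◇··

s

○◇·○●
●·●○○
·●◆■■
■·◇··
·■●●·

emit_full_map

●○○●·○
●○◇·○●
●●·●○○
○·●◆■■
○■·◇··
░·■●●·

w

●○◇·○
●●·●○
○·◆·■
○■·◇·
■·■●●

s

●●·●○
○·●·■
○■◆◇·
■·■●●
○○■●○

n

●○◇·○
●●·●○
○·◆·■
○■·◇·
■·■●●

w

■●○◇·
■●●·●
■○◆●·
■○■·◇
■■·■●

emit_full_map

●○○●·○
●○◇·○●
●●·●○○
○◆●·■■
○■·◇··
■·■●●·
○○■●○░

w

■■●○◇
■■●●·
■■◆·●
■■○■·
■■■·■

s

■■●●·
■■○·●
■■◆■·
■■■·■
■■○○■

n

■■●○◇
■■●●·
■■◆·●
■■○■·
■■■·■

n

■■●○○
■■●○◇
■■◆●·
■■○·●
■■○■·

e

■●○○●
■●○◇·
■●◆·●
■○·●·
■○■·◇

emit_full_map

●○○●·○
●○◇·○●
●◆·●○○
○·●·■■
○■·◇··
■·■●●·
○○■●○░


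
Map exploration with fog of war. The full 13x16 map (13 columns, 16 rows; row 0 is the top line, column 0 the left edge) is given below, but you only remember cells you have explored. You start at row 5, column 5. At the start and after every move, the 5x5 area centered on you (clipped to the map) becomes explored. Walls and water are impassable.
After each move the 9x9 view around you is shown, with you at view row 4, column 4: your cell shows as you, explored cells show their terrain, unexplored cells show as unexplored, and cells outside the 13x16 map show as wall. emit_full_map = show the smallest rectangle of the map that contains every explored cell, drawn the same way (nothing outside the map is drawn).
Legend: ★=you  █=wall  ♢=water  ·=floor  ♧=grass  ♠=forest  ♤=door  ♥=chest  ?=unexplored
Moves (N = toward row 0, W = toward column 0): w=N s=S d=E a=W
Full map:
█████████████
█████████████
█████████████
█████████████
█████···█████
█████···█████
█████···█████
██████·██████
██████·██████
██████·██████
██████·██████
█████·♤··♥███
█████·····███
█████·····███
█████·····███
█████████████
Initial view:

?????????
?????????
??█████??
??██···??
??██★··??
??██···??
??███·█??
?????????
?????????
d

?????????
?????????
?██████??
?██···█??
?██·★·█??
?██···█??
?███·██??
?????????
?????????

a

?????????
?????????
??██████?
??██···█?
??██★··█?
??██···█?
??███·██?
?????????
?????????

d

?????????
?????????
?██████??
?██···█??
?██·★·█??
?██···█??
?███·██??
?????????
?????????

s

?????????
?██████??
?██···█??
?██···█??
?██·★·█??
?███·██??
??██·██??
?????????
?????????

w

?????????
?????????
?██████??
?██···█??
?██·★·█??
?██···█??
?███·██??
??██·██??
?????????

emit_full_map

██████
██···█
██·★·█
██···█
███·██
?██·██

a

?????????
?????????
??██████?
??██···█?
??██★··█?
??██···█?
??███·██?
???██·██?
?????????

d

?????????
?????????
?██████??
?██···█??
?██·★·█??
?██···█??
?███·██??
??██·██??
?????????

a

?????????
?????????
??██████?
??██···█?
??██★··█?
??██···█?
??███·██?
???██·██?
?????????

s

?????????
??██████?
??██···█?
??██···█?
??██★··█?
??███·██?
??███·██?
?????????
?????????

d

?????????
?██████??
?██···█??
?██···█??
?██·★·█??
?███·██??
?███·██??
?????????
?????????

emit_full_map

██████
██···█
██···█
██·★·█
███·██
███·██

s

?██████??
?██···█??
?██···█??
?██···█??
?███★██??
?███·██??
??██·██??
?????????
?????????

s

?██···█??
?██···█??
?██···█??
?███·██??
?███★██??
??██·██??
??██·██??
?????????
?????????

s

?██···█??
?██···█??
?███·██??
?███·██??
??██★██??
??██·██??
??█·♤··??
?????????
?????????

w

?██···█??
?██···█??
?██···█??
?███·██??
?███★██??
??██·██??
??██·██??
??█·♤··??
?????????

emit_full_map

██████
██···█
██···█
██···█
███·██
███★██
?██·██
?██·██
?█·♤··


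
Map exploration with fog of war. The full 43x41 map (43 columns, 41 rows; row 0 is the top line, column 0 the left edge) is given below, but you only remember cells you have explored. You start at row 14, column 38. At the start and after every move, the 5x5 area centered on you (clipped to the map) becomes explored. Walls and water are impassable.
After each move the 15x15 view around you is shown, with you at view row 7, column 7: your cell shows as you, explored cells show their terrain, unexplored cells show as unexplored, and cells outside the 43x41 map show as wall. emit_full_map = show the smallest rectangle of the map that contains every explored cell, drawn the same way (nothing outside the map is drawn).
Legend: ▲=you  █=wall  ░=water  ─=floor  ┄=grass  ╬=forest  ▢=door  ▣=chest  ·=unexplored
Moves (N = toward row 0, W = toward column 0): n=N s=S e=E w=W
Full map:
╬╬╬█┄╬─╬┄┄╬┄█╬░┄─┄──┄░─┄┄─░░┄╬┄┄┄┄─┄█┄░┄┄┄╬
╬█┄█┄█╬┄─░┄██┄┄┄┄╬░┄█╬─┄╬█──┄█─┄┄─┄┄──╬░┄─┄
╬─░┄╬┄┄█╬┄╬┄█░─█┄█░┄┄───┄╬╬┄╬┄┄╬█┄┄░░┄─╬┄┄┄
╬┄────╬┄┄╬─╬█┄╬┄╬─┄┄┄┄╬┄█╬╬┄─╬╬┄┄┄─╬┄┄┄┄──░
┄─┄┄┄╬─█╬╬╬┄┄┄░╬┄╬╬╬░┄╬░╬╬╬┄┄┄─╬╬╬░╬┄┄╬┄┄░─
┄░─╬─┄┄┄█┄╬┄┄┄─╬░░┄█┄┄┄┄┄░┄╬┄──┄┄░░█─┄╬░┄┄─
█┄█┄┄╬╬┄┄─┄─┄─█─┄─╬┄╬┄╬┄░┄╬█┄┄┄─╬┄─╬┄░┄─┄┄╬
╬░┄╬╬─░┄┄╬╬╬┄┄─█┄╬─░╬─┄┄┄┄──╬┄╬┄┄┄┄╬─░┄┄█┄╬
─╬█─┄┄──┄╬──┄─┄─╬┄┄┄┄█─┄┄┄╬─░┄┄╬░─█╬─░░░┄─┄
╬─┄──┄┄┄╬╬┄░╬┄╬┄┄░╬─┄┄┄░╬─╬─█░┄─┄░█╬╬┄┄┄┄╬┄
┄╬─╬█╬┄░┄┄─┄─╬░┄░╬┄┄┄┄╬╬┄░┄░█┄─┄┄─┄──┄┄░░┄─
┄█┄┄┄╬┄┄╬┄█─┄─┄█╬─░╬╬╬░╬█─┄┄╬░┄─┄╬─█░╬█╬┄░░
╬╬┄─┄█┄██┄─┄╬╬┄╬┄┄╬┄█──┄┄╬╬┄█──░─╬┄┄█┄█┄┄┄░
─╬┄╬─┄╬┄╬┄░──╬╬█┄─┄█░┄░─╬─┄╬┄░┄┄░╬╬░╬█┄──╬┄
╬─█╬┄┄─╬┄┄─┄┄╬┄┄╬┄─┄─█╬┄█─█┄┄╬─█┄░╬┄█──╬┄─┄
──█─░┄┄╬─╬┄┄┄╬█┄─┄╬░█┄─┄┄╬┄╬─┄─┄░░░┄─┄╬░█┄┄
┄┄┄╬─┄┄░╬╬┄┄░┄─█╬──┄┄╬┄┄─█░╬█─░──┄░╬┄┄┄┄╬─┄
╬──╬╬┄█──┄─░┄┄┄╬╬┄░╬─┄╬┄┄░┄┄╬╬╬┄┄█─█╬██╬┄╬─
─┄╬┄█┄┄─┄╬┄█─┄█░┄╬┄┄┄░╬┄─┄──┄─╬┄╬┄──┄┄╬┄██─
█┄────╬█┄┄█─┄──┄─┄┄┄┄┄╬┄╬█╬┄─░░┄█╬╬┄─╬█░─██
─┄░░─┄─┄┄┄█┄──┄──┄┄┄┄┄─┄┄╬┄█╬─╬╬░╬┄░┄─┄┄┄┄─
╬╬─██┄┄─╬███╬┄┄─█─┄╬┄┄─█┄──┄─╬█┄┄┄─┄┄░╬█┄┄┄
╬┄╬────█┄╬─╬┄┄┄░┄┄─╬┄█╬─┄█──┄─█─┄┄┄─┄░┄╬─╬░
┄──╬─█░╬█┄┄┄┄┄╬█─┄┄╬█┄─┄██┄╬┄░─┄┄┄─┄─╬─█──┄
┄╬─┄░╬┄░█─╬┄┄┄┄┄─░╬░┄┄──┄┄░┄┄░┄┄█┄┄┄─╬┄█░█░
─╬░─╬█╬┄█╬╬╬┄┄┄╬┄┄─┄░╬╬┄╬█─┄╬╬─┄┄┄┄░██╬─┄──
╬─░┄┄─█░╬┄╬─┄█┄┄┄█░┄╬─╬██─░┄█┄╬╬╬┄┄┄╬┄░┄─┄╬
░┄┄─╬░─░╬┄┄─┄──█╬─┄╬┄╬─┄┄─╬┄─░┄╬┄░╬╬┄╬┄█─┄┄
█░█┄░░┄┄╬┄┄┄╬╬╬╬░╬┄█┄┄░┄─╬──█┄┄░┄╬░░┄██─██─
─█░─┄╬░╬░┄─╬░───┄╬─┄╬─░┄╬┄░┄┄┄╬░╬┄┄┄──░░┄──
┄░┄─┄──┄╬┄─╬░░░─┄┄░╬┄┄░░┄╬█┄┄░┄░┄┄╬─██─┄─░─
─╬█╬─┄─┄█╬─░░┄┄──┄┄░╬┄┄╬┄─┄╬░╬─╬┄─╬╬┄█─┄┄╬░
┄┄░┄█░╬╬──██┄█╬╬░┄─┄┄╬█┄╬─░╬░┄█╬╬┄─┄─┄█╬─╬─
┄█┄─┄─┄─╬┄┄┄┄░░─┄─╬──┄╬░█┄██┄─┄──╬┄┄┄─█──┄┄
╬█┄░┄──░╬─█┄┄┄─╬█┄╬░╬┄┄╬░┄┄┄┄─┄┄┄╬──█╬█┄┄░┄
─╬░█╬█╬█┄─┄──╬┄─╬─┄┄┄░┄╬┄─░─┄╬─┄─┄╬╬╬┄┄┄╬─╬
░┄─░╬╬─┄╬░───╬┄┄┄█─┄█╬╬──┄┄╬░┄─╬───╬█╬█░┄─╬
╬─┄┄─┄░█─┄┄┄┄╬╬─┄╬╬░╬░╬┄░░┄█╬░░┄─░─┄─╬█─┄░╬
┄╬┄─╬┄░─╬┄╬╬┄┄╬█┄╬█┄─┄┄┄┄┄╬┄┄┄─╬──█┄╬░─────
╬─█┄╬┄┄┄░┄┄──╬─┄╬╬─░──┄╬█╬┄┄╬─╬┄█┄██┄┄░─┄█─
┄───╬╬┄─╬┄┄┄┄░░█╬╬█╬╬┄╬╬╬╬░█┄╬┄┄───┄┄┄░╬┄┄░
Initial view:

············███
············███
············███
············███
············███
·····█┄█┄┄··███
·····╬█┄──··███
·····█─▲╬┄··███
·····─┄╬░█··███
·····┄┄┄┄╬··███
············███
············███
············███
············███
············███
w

·············██
·············██
·············██
·············██
·············██
·····┄█┄█┄┄··██
·····░╬█┄──··██
·····┄█▲─╬┄··██
·····┄─┄╬░█··██
·····╬┄┄┄┄╬··██
·············██
·············██
·············██
·············██
·············██

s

·············██
·············██
·············██
·············██
·····┄█┄█┄┄··██
·····░╬█┄──··██
·····┄█──╬┄··██
·····┄─▲╬░█··██
·····╬┄┄┄┄╬··██
·····█╬██╬···██
·············██
·············██
·············██
·············██
·············██

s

·············██
·············██
·············██
·····┄█┄█┄┄··██
·····░╬█┄──··██
·····┄█──╬┄··██
·····┄─┄╬░█··██
·····╬┄▲┄┄╬··██
·····█╬██╬···██
·····─┄┄╬┄···██
·············██
·············██
·············██
·············██
·············██

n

·············██
·············██
·············██
·············██
·····┄█┄█┄┄··██
·····░╬█┄──··██
·····┄█──╬┄··██
·····┄─▲╬░█··██
·····╬┄┄┄┄╬··██
·····█╬██╬···██
·····─┄┄╬┄···██
·············██
·············██
·············██
·············██

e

············███
············███
············███
············███
····┄█┄█┄┄··███
····░╬█┄──··███
····┄█──╬┄··███
····┄─┄▲░█··███
····╬┄┄┄┄╬··███
····█╬██╬┄··███
····─┄┄╬┄···███
············███
············███
············███
············███

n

············███
············███
············███
············███
············███
····┄█┄█┄┄··███
····░╬█┄──··███
····┄█─▲╬┄··███
····┄─┄╬░█··███
····╬┄┄┄┄╬··███
····█╬██╬┄··███
····─┄┄╬┄···███
············███
············███
············███

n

············███
············███
············███
············███
············███
·····░╬█╬┄··███
····┄█┄█┄┄··███
····░╬█▲──··███
····┄█──╬┄··███
····┄─┄╬░█··███
····╬┄┄┄┄╬··███
····█╬██╬┄··███
····─┄┄╬┄···███
············███
············███

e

···········████
···········████
···········████
···········████
···········████
····░╬█╬┄░·████
···┄█┄█┄┄┄·████
···░╬█┄▲─╬·████
···┄█──╬┄─·████
···┄─┄╬░█┄·████
···╬┄┄┄┄╬··████
···█╬██╬┄··████
···─┄┄╬┄···████
···········████
···········████

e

··········█████
··········█████
··········█████
··········█████
··········█████
···░╬█╬┄░░█████
··┄█┄█┄┄┄░█████
··░╬█┄─▲╬┄█████
··┄█──╬┄─┄█████
··┄─┄╬░█┄┄█████
··╬┄┄┄┄╬··█████
··█╬██╬┄··█████
··─┄┄╬┄···█████
··········█████
··········█████

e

·········██████
·········██████
·········██████
·········██████
·········██████
··░╬█╬┄░░██████
·┄█┄█┄┄┄░██████
·░╬█┄──▲┄██████
·┄█──╬┄─┄██████
·┄─┄╬░█┄┄██████
·╬┄┄┄┄╬··██████
·█╬██╬┄··██████
·─┄┄╬┄···██████
·········██████
·········██████

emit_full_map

·░╬█╬┄░░
┄█┄█┄┄┄░
░╬█┄──▲┄
┄█──╬┄─┄
┄─┄╬░█┄┄
╬┄┄┄┄╬··
█╬██╬┄··
─┄┄╬┄···

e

········███████
········███████
········███████
········███████
········███████
·░╬█╬┄░░███████
┄█┄█┄┄┄░███████
░╬█┄──╬▲███████
┄█──╬┄─┄███████
┄─┄╬░█┄┄███████
╬┄┄┄┄╬··███████
█╬██╬┄··███████
─┄┄╬┄···███████
········███████
········███████

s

········███████
········███████
········███████
········███████
·░╬█╬┄░░███████
┄█┄█┄┄┄░███████
░╬█┄──╬┄███████
┄█──╬┄─▲███████
┄─┄╬░█┄┄███████
╬┄┄┄┄╬─┄███████
█╬██╬┄··███████
─┄┄╬┄···███████
········███████
········███████
········███████

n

········███████
········███████
········███████
········███████
········███████
·░╬█╬┄░░███████
┄█┄█┄┄┄░███████
░╬█┄──╬▲███████
┄█──╬┄─┄███████
┄─┄╬░█┄┄███████
╬┄┄┄┄╬─┄███████
█╬██╬┄··███████
─┄┄╬┄···███████
········███████
········███████

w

·········██████
·········██████
·········██████
·········██████
·········██████
··░╬█╬┄░░██████
·┄█┄█┄┄┄░██████
·░╬█┄──▲┄██████
·┄█──╬┄─┄██████
·┄─┄╬░█┄┄██████
·╬┄┄┄┄╬─┄██████
·█╬██╬┄··██████
·─┄┄╬┄···██████
·········██████
·········██████

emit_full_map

·░╬█╬┄░░
┄█┄█┄┄┄░
░╬█┄──▲┄
┄█──╬┄─┄
┄─┄╬░█┄┄
╬┄┄┄┄╬─┄
█╬██╬┄··
─┄┄╬┄···


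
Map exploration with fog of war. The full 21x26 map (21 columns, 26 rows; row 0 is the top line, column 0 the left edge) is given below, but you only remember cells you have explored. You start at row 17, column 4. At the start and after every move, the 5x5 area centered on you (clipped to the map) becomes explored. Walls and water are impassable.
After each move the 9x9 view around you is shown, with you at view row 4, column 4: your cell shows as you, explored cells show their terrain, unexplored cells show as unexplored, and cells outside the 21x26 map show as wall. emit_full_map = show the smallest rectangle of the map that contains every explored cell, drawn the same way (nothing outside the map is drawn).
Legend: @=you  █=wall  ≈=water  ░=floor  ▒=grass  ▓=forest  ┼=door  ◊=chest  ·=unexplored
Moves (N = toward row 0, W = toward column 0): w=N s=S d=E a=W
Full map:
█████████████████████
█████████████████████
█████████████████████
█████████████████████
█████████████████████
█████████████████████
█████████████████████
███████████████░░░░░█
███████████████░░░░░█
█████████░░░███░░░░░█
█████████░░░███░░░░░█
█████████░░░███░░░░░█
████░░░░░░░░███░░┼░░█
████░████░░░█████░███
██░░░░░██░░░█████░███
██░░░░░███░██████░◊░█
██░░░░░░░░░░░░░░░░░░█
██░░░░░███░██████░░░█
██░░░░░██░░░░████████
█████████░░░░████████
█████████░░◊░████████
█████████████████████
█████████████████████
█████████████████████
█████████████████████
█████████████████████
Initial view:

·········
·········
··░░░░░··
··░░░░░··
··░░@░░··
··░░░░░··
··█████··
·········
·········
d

·········
·········
·░░░░░█··
·░░░░░░··
·░░░@░█··
·░░░░░█··
·██████··
·········
·········

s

·········
·░░░░░█··
·░░░░░░··
·░░░░░█··
·░░░@░█··
·██████··
··█████··
·········
·········

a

·········
··░░░░░█·
··░░░░░░·
··░░░░░█·
··░░@░░█·
··██████·
··██████·
·········
·········

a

█········
█··░░░░░█
█·█░░░░░░
█·█░░░░░█
█·█░@░░░█
█·███████
█·███████
█········
█········

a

██·······
██··░░░░░
████░░░░░
████░░░░░
████@░░░░
█████████
█████████
██·······
██·······

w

██·······
██·······
████░░░░░
████░░░░░
████@░░░░
████░░░░░
█████████
█████████
██·······

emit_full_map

██░░░░░█
██░░░░░░
██@░░░░█
██░░░░░█
████████
████████

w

██·······
██·······
████░░░··
████░░░░░
████@░░░░
████░░░░░
████░░░░░
█████████
█████████

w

██·······
██·······
██████░··
████░░░··
████@░░░░
████░░░░░
████░░░░░
████░░░░░
█████████

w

██·······
██·······
██████░··
██████░··
████@░░··
████░░░░░
████░░░░░
████░░░░░
████░░░░░

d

█········
█········
█████░░··
█████░█··
███░@░░··
███░░░░░█
███░░░░░░
███░░░░░█
███░░░░░█

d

·········
·········
████░░░··
████░██··
██░░@░░··
██░░░░░█·
██░░░░░░·
██░░░░░█·
██░░░░░█·

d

·········
·········
███░░░░··
███░███··
█░░░@░█··
█░░░░░█··
█░░░░░░··
█░░░░░█··
█░░░░░█··

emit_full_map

████░░░░
████░███
██░░░@░█
██░░░░░█
██░░░░░░
██░░░░░█
██░░░░░█
████████
████████

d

·········
·········
██░░░░░··
██░████··
░░░░@██··
░░░░░██··
░░░░░░░··
░░░░░█···
░░░░░█···

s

·········
██░░░░░··
██░████··
░░░░░██··
░░░░@██··
░░░░░░░··
░░░░░██··
░░░░░█···
██████···

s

██░░░░░··
██░████··
░░░░░██··
░░░░░██··
░░░░@░░··
░░░░░██··
░░░░░██··
██████···
██████···

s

██░████··
░░░░░██··
░░░░░██··
░░░░░░░··
░░░░@██··
░░░░░██··
███████··
██████···
·········

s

░░░░░██··
░░░░░██··
░░░░░░░··
░░░░░██··
░░░░@██··
███████··
███████··
·········
·········

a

█░░░░░██·
█░░░░░██·
█░░░░░░░·
█░░░░░██·
█░░░@░██·
████████·
████████·
·········
·········

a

██░░░░░██
██░░░░░██
██░░░░░░░
██░░░░░██
██░░@░░██
█████████
█████████
·········
·········

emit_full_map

████░░░░░
████░████
██░░░░░██
██░░░░░██
██░░░░░░░
██░░░░░██
██░░@░░██
█████████
█████████
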